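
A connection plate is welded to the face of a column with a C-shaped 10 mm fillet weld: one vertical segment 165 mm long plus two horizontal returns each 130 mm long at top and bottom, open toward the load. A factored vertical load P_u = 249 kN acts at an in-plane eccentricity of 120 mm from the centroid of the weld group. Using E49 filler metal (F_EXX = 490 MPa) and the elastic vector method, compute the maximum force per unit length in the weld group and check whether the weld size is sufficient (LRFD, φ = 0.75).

f_max ≈ 1720 N/mm; NOT adequate

Total weld length L_w = 425 mm. Treat welds as unit-width lines.
Centroid: x̄ = 2×130×65 / 425 = 39.76 mm from the vertical weld.
Polar moment about centroid: J = I_x + I_y = [165³/12 + 2×130×82.5²] + [165×39.76² + 2(130³/12 + 130×25.24²)] = 2937000 mm³.
Direct shear f_v = P/L_w = 249×10³ / 425 = 585.9 N/mm (vertical).
Torsion M = P·e = 249×10³ × 120 = 29880000 N·mm.
Critical point at (x, y) = (90.24, 82.5) from centroid. f_tx = M·y/J = 839.4 N/mm; f_ty = M·x/J = 918.1 N/mm.
Resultant f_max = √[f_tx² + (f_v + f_ty)²] = √[839.4² + (585.9 + 918.1)²] = 1722 N/mm.
Capacity per unit length: φr_n = 0.75 × 0.6 × 490 × (0.707 × 10) = 1559 N/mm.
1722 > 1559 → NOT adequate.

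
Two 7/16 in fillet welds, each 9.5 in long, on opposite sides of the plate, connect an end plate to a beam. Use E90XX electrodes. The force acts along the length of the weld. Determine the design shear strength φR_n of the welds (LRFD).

φR_n ≈ 238 kip

E90XX → F_EXX = 90 ksi.
Effective throat t_e = 0.707 × 0.4375 = 0.3093 in.
Total length L = 19 in; A_we = 0.3093 × 19 = 5.877 in².
F_nw = 0.6 F_EXX = 0.6 × 90 = 54 ksi.
φR_n = 0.75 × 54 × 5.877 = 238 kip.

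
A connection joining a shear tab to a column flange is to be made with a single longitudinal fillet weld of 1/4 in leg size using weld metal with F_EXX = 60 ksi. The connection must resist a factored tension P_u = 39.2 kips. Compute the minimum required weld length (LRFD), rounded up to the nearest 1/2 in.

L = 8.5 in

Throat t_e = 0.707 × 0.25 = 0.1767 in.
φr_n = 0.75 × 0.6 × 60 × 0.1767 = 4.772 kips/in.
L_req = P_u / φr_n = 39.2 / 4.772 = 8.214 in total.
Round up → use L = 8.5 in.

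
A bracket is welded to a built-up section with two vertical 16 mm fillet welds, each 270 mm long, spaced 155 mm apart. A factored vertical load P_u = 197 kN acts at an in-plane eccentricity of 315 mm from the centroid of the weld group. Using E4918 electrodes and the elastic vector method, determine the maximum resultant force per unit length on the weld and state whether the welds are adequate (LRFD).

f_max ≈ 1690 N/mm; adequate

E49XX → F_EXX = 490 MPa.
Total weld length L_w = 540 mm. Treat welds as unit-width lines.
Polar moment about centroid: J = 2[d³/12 + d(b/2)²] = 2[270³/12 + 270×77.5²] = 6524000 mm³.
Direct shear f_v = P/L_w = 197×10³ / 540 = 364.8 N/mm (vertical).
Torsion M = P·e = 197×10³ × 315 = 62055000 N·mm.
Critical point at (x, y) = (77.5, 135) from centroid. f_tx = M·y/J = 1284 N/mm; f_ty = M·x/J = 737.2 N/mm.
Resultant f_max = √[f_tx² + (f_v + f_ty)²] = √[1284² + (364.8 + 737.2)²] = 1692 N/mm.
Capacity per unit length: φr_n = 0.75 × 0.6 × 490 × (0.707 × 16) = 2494 N/mm.
1692 ≤ 2494 → adequate.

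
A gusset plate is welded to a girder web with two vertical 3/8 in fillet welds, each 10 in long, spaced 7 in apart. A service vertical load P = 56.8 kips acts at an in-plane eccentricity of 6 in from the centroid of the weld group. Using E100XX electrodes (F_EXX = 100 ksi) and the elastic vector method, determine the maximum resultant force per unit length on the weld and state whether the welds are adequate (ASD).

f_max ≈ 7.07 kip/in; adequate

Total weld length L_w = 20 in. Treat welds as unit-width lines.
Polar moment about centroid: J = 2[d³/12 + d(b/2)²] = 2[10³/12 + 10×3.5²] = 411.7 in³.
Direct shear f_v = P/L_w = 56.8 / 20 = 2.84 kip/in (vertical).
Torsion M = P·e = 56.8 × 6 = 340.8 kip·in.
Critical point at (x, y) = (3.5, 5) from centroid. f_tx = M·y/J = 4.139 kip/in; f_ty = M·x/J = 2.897 kip/in.
Resultant f_max = √[f_tx² + (f_v + f_ty)²] = √[4.139² + (2.84 + 2.897)²] = 7.075 kip/in.
Capacity per unit length: r_n/Ω = (1/2.0) × 0.6 × 100 × (0.707 × 0.375) = 7.954 kip/in.
7.075 ≤ 7.954 → adequate.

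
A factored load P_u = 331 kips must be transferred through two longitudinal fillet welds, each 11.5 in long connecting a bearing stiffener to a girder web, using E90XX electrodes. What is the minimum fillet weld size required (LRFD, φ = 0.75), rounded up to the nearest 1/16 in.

E90XX → F_EXX = 90 ksi.
Total weld length L = 23 in.
Required throat t_e = P_u / (φ × 0.6 F_EXX × L) = 331 / (0.75 × 0.6 × 90 × 23) = 0.3553 in.
Required leg w = t_e / 0.707 = 0.5026 in → use 9/16 in.

w = 9/16 in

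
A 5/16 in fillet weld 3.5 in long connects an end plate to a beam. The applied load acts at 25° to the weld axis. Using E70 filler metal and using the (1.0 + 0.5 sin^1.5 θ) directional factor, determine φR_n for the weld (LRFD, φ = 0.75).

E70XX → F_EXX = 70 ksi.
t_e = 0.707 × 0.3125 = 0.2209 in; A_we = 0.2209 × 3.5 = 0.7733 in².
Directional factor: 1.0 + 0.5 sin^1.5(25°) = 1.137.
F_nw = 0.6 × 70 × 1.137 = 47.77 ksi.
φR_n = 0.75 × 47.77 × 0.7733 = 27.7 kips.

φR_n ≈ 27.7 kips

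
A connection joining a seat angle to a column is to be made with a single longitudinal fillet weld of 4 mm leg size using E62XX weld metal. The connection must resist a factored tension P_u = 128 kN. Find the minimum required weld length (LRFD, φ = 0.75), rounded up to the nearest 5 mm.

L = 165 mm

E62XX → F_EXX = 620 MPa.
Throat t_e = 0.707 × 4 = 2.828 mm.
φr_n = 0.75 × 0.6 × 620 × 2.828 × 10⁻³ = 0.789 kN/mm.
L_req = P_u / φr_n = 128 / 0.789 = 162.2 mm total.
Round up → use L = 165 mm.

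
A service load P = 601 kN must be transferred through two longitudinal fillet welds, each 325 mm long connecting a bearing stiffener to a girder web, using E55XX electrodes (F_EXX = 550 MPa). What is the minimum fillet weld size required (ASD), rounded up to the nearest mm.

w = 8 mm

Total weld length L = 650 mm.
Required throat t_e = P × Ω / (0.6 F_EXX × L) = 601 × 2.0 / (0.6 × 550 × 650 × 10⁻³) = 5.604 mm.
Required leg w = t_e / 0.707 = 7.926 mm → use 8 mm.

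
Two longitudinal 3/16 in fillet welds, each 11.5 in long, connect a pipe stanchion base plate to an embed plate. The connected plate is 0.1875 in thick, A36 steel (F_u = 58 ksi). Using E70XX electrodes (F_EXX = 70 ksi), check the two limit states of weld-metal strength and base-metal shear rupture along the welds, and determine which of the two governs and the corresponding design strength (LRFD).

φR_n ≈ 96 kip (weld metal governs)

t_e = 0.707 × 0.1875 = 0.1326 in; L = 23 in.
Weld metal: φR_n = 0.75 × 0.6 × 70 × 0.1326 × 23 = 96.04 kip.
Base metal (shear rupture): φR_n = 0.75 × 0.6 × 58 × 0.1875 × 23 = 112.6 kip.
Governing: weld metal.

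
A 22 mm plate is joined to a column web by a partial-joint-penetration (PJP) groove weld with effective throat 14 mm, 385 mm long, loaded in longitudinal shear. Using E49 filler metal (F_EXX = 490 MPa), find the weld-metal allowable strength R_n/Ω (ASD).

Effective throat (given) t_e = 14 mm.
A_we = 14 × 385 = 5390 mm².
F_nw = 0.6 F_EXX = 294 MPa.
R_n/Ω = (294 × 5390) / 2.0 × 10⁻³ = 792.3 kN.

R_n/Ω ≈ 792 kN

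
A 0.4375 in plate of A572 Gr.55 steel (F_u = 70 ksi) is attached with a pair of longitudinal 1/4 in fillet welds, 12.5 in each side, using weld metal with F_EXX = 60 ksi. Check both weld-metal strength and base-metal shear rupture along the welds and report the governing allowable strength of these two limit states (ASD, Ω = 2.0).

t_e = 0.707 × 0.25 = 0.1767 in; L = 25 in.
Weld metal: R_n/Ω = (1/2.0) × 0.6 × 60 × 0.1767 × 25 = 79.54 kip.
Base metal (shear rupture): R_n/Ω = (1/2.0) × 0.6 × 70 × 0.4375 × 25 = 229.7 kip.
Governing: weld metal.

R_n/Ω ≈ 79.5 kip (weld metal governs)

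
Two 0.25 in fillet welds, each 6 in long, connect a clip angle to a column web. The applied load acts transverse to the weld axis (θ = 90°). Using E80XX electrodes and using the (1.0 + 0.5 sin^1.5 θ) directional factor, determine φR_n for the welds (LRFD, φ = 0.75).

E80XX → F_EXX = 80 ksi.
t_e = 0.707 × 0.25 = 0.1767 in; A_we = 0.1767 × 12 = 2.121 in².
Directional factor: 1.0 + 0.5 sin^1.5(90°) = 1.5.
F_nw = 0.6 × 80 × 1.5 = 72 ksi.
φR_n = 0.75 × 72 × 2.121 = 114.5 kips.

φR_n ≈ 115 kips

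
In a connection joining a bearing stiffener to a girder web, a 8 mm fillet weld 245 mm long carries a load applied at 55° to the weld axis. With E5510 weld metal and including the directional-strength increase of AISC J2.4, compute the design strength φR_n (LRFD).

φR_n ≈ 470 kN

E55XX → F_EXX = 550 MPa.
t_e = 0.707 × 8 = 5.656 mm; A_we = 5.656 × 245 = 1386 mm².
Directional factor: 1.0 + 0.5 sin^1.5(55°) = 1.371.
F_nw = 0.6 × 550 × 1.371 = 452.3 MPa.
φR_n = 0.75 × 452.3 × 1386 × 10⁻³ = 470.1 kN.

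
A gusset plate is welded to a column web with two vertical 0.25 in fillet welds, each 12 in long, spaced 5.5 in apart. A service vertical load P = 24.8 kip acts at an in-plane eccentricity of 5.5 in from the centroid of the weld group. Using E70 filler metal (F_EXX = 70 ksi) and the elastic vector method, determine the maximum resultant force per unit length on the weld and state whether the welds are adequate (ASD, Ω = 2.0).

f_max ≈ 2.53 kip/in; adequate

Total weld length L_w = 24 in. Treat welds as unit-width lines.
Polar moment about centroid: J = 2[d³/12 + d(b/2)²] = 2[12³/12 + 12×2.75²] = 469.5 in³.
Direct shear f_v = P/L_w = 24.8 / 24 = 1.033 kip/in (vertical).
Torsion M = P·e = 24.8 × 5.5 = 136.4 kip·in.
Critical point at (x, y) = (2.75, 6) from centroid. f_tx = M·y/J = 1.743 kip/in; f_ty = M·x/J = 0.7989 kip/in.
Resultant f_max = √[f_tx² + (f_v + f_ty)²] = √[1.743² + (1.033 + 0.7989)²] = 2.529 kip/in.
Capacity per unit length: r_n/Ω = (1/2.0) × 0.6 × 70 × (0.707 × 0.25) = 3.712 kip/in.
2.529 ≤ 3.712 → adequate.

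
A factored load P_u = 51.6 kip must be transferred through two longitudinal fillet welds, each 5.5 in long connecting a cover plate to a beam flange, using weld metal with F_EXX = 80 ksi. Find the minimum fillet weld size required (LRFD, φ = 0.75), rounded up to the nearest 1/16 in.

Total weld length L = 11 in.
Required throat t_e = P_u / (φ × 0.6 F_EXX × L) = 51.6 / (0.75 × 0.6 × 80 × 11) = 0.1303 in.
Required leg w = t_e / 0.707 = 0.1843 in → use 3/16 in.

w = 3/16 in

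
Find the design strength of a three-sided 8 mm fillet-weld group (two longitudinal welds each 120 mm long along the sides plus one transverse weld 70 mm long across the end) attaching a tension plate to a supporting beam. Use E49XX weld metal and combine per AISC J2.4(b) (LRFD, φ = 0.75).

E49XX → F_EXX = 490 MPa.
t_e = 0.707 × 8 = 5.656 mm.
R_nwl = 0.6 × 490 × 5.656 × 240 × 10⁻³ = 399.1 kN (longitudinal, 2 welds).
R_nwt = 0.6 × 490 × 5.656 × 70 × 10⁻³ = 116.4 kN (transverse, base value).
(i) R_nwl + R_nwt = 515.5 kN; (ii) 0.85 R_nwl + 1.5 R_nwt = 513.8 kN.
R_n = max = 515.5 kN [governs: (i)]; φR_n = 386.6 kN.

φR_n ≈ 387 kN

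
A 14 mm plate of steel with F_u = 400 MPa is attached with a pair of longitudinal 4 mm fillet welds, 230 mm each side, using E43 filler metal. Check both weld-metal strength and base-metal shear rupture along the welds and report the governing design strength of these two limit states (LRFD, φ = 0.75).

E43XX → F_EXX = 430 MPa.
t_e = 0.707 × 4 = 2.828 mm; L = 460 mm.
Weld metal: φR_n = 0.75 × 0.6 × 430 × 2.828 × 460 × 10⁻³ = 251.7 kN.
Base metal (shear rupture): φR_n = 0.75 × 0.6 × 400 × 14 × 460 × 10⁻³ = 1159 kN.
Governing: weld metal.

φR_n ≈ 252 kN (weld metal governs)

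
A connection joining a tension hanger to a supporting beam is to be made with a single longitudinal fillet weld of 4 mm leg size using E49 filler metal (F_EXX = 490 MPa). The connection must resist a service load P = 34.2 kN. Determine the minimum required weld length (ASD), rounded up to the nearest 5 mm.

Throat t_e = 0.707 × 4 = 2.828 mm.
r_n/Ω = (0.6 × 490 × 2.828) / 2.0 = 415.7 N/mm = 0.4157 kN/mm.
L_req = P / (r_n/Ω) = 34.2 / 0.4157 = 82.27 mm total.
Round up → use L = 85 mm.

L = 85 mm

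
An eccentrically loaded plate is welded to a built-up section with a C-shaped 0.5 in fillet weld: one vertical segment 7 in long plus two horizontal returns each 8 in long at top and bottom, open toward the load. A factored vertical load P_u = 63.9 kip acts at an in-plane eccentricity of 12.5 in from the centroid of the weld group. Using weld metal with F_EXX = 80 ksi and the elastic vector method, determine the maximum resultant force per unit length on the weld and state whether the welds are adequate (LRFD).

f_max ≈ 15.3 kip/in; NOT adequate

Total weld length L_w = 23 in. Treat welds as unit-width lines.
Centroid: x̄ = 2×8×4 / 23 = 2.783 in from the vertical weld.
Polar moment about centroid: J = I_x + I_y = [7³/12 + 2×8×3.5²] + [7×2.783² + 2(8³/12 + 8×1.217²)] = 387.8 in³.
Direct shear f_v = P/L_w = 63.9 / 23 = 2.778 kip/in (vertical).
Torsion M = P·e = 63.9 × 12.5 = 798.75 kip·in.
Critical point at (x, y) = (5.217, 3.5) from centroid. f_tx = M·y/J = 7.208 kip/in; f_ty = M·x/J = 10.75 kip/in.
Resultant f_max = √[f_tx² + (f_v + f_ty)²] = √[7.208² + (2.778 + 10.75)²] = 15.32 kip/in.
Capacity per unit length: φr_n = 0.75 × 0.6 × 80 × (0.707 × 0.5) = 12.73 kip/in.
15.32 > 12.73 → NOT adequate.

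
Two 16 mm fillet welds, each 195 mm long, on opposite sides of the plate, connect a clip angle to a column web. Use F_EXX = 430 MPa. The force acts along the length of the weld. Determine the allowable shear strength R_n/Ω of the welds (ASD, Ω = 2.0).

Effective throat t_e = 0.707 × 16 = 11.31 mm.
Total length L = 390 mm; A_we = 11.31 × 390 = 4412 mm².
F_nw = 0.6 F_EXX = 0.6 × 430 = 258 MPa.
R_n = 258 × 4412 × 10⁻³ = 1138 kN; R_n/Ω = 1138/2.0 = 569.1 kN.

R_n/Ω ≈ 569 kN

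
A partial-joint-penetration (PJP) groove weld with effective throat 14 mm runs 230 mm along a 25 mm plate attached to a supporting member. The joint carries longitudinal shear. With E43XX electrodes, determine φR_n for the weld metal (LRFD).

φR_n ≈ 623 kN

E43XX → F_EXX = 430 MPa.
Effective throat (given) t_e = 14 mm.
A_we = 14 × 230 = 3220 mm².
F_nw = 0.6 F_EXX = 258 MPa.
φR_n = 0.75 × 258 × 3220 × 10⁻³ = 623.1 kN.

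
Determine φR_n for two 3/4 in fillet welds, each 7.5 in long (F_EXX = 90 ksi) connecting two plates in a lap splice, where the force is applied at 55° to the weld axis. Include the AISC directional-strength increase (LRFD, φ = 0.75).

φR_n ≈ 442 kip

t_e = 0.707 × 0.75 = 0.5302 in; A_we = 0.5302 × 15 = 7.954 in².
Directional factor: 1.0 + 0.5 sin^1.5(55°) = 1.371.
F_nw = 0.6 × 90 × 1.371 = 74.02 ksi.
φR_n = 0.75 × 74.02 × 7.954 = 441.5 kip.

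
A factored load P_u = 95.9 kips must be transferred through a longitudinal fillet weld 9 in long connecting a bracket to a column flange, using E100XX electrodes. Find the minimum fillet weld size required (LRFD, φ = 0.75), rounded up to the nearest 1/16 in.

E100XX → F_EXX = 100 ksi.
Total weld length L = 9 in.
Required throat t_e = P_u / (φ × 0.6 F_EXX × L) = 95.9 / (0.75 × 0.6 × 100 × 9) = 0.2368 in.
Required leg w = t_e / 0.707 = 0.3349 in → use 3/8 in.

w = 3/8 in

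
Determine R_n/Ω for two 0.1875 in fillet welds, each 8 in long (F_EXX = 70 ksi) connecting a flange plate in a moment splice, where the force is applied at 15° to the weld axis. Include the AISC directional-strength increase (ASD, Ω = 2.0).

R_n/Ω ≈ 47.5 kips

t_e = 0.707 × 0.1875 = 0.1326 in; A_we = 0.1326 × 16 = 2.121 in².
Directional factor: 1.0 + 0.5 sin^1.5(15°) = 1.066.
F_nw = 0.6 × 70 × 1.066 = 44.77 ksi.
R_n/Ω = (44.77 × 2.121) / 2.0 = 47.47 kips.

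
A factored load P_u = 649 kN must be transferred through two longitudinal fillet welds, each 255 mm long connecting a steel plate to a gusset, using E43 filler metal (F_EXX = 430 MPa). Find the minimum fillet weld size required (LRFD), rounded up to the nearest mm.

Total weld length L = 510 mm.
Required throat t_e = P_u / (φ × 0.6 F_EXX × L) = 649 / (0.75 × 0.6 × 430 × 510 × 10⁻³) = 6.576 mm.
Required leg w = t_e / 0.707 = 9.302 mm → use 10 mm.

w = 10 mm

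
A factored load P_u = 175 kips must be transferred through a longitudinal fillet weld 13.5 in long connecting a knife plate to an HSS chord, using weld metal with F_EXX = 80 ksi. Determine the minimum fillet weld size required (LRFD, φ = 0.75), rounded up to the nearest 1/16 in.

Total weld length L = 13.5 in.
Required throat t_e = P_u / (φ × 0.6 F_EXX × L) = 175 / (0.75 × 0.6 × 80 × 13.5) = 0.3601 in.
Required leg w = t_e / 0.707 = 0.5093 in → use 9/16 in.

w = 9/16 in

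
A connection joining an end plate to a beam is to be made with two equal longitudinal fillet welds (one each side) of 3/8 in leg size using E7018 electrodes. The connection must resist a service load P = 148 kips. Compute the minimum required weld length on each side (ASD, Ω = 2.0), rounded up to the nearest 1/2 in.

E70XX → F_EXX = 70 ksi.
Throat t_e = 0.707 × 0.375 = 0.2651 in.
r_n/Ω = (0.6 × 70 × 0.2651) / 2.0 = 5.568 kip/in.
L_req = P / (r_n/Ω) = 148 / 5.568 = 26.58 in total.
Per side: 26.58 / 2 = 13.29 in.
Round up → use L = 13.5 in on each side.

L = 13.5 in on each side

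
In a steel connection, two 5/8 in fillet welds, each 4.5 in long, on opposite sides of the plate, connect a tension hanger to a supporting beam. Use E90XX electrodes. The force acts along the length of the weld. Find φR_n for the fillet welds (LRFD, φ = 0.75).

φR_n ≈ 161 kips

E90XX → F_EXX = 90 ksi.
Effective throat t_e = 0.707 × 0.625 = 0.4419 in.
Total length L = 9 in; A_we = 0.4419 × 9 = 3.977 in².
F_nw = 0.6 F_EXX = 0.6 × 90 = 54 ksi.
φR_n = 0.75 × 54 × 3.977 = 161.1 kips.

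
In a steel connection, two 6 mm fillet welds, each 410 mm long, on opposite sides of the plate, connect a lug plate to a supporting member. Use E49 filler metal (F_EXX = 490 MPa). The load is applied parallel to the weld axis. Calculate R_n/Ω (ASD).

Effective throat t_e = 0.707 × 6 = 4.242 mm.
Total length L = 820 mm; A_we = 4.242 × 820 = 3478 mm².
F_nw = 0.6 F_EXX = 0.6 × 490 = 294 MPa.
R_n = 294 × 3478 × 10⁻³ = 1023 kN; R_n/Ω = 1023/2.0 = 511.3 kN.

R_n/Ω ≈ 511 kN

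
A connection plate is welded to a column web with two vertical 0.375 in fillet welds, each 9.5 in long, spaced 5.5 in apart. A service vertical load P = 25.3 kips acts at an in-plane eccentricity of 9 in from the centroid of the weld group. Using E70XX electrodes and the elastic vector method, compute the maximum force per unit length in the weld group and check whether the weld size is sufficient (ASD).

E70XX → F_EXX = 70 ksi.
Total weld length L_w = 19 in. Treat welds as unit-width lines.
Polar moment about centroid: J = 2[d³/12 + d(b/2)²] = 2[9.5³/12 + 9.5×2.75²] = 286.6 in³.
Direct shear f_v = P/L_w = 25.3 / 19 = 1.332 kip/in (vertical).
Torsion M = P·e = 25.3 × 9 = 227.7 kip·in.
Critical point at (x, y) = (2.75, 4.75) from centroid. f_tx = M·y/J = 3.774 kip/in; f_ty = M·x/J = 2.185 kip/in.
Resultant f_max = √[f_tx² + (f_v + f_ty)²] = √[3.774² + (1.332 + 2.185)²] = 5.158 kip/in.
Capacity per unit length: r_n/Ω = (1/2.0) × 0.6 × 70 × (0.707 × 0.375) = 5.568 kip/in.
5.158 ≤ 5.568 → adequate.

f_max ≈ 5.16 kip/in; adequate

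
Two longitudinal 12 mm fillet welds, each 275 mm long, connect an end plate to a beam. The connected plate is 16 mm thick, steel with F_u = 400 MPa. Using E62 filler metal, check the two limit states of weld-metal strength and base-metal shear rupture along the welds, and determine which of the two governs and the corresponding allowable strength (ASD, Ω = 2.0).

R_n/Ω ≈ 868 kN (weld metal governs)

E62XX → F_EXX = 620 MPa.
t_e = 0.707 × 12 = 8.484 mm; L = 550 mm.
Weld metal: R_n/Ω = (1/2.0) × 0.6 × 620 × 8.484 × 550 × 10⁻³ = 867.9 kN.
Base metal (shear rupture): R_n/Ω = (1/2.0) × 0.6 × 400 × 16 × 550 × 10⁻³ = 1056 kN.
Governing: weld metal.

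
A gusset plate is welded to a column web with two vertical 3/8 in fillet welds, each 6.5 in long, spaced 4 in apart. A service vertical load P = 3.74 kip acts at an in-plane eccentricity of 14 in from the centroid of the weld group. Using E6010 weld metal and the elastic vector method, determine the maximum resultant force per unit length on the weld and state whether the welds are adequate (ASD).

f_max ≈ 2.21 kip/in; adequate

E60XX → F_EXX = 60 ksi.
Total weld length L_w = 13 in. Treat welds as unit-width lines.
Polar moment about centroid: J = 2[d³/12 + d(b/2)²] = 2[6.5³/12 + 6.5×2²] = 97.77 in³.
Direct shear f_v = P/L_w = 3.74 / 13 = 0.2877 kip/in (vertical).
Torsion M = P·e = 3.74 × 14 = 52.36 kip·in.
Critical point at (x, y) = (2, 3.25) from centroid. f_tx = M·y/J = 1.74 kip/in; f_ty = M·x/J = 1.071 kip/in.
Resultant f_max = √[f_tx² + (f_v + f_ty)²] = √[1.74² + (0.2877 + 1.071)²] = 2.208 kip/in.
Capacity per unit length: r_n/Ω = (1/2.0) × 0.6 × 60 × (0.707 × 0.375) = 4.772 kip/in.
2.208 ≤ 4.772 → adequate.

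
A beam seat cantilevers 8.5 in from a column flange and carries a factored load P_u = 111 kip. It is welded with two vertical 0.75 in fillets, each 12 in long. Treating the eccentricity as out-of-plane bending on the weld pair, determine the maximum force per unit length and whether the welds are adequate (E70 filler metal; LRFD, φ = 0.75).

E70XX → F_EXX = 70 ksi.
L_w = 2 × 12 = 24 in; section modulus (unit throat) S = 2 × L²/6 = 48 in².
Direct shear f_v = P/L_w = 111/24 = 4.625 kip/in.
Moment M = P × e = 111 × 8.5 = 943.5 kip·in; bending f_b = M/S = 19.66 kip/in.
f_max = √(f_v² + f_b²) = √(4.625² + 19.66²) = 20.19 kip/in.
φr_n = 0.75 × 0.6 × 70 × (0.707 × 0.75) = 16.7 kip/in → NOT adequate.

f_max ≈ 20.2 kip/in; NOT adequate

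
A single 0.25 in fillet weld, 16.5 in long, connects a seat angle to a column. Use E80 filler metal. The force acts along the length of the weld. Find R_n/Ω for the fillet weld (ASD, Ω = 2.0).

E80XX → F_EXX = 80 ksi.
Effective throat t_e = 0.707 × 0.25 = 0.1767 in.
Total length L = 16.5 in; A_we = 0.1767 × 16.5 = 2.916 in².
F_nw = 0.6 F_EXX = 0.6 × 80 = 48 ksi.
R_n = 48 × 2.916 = 140 kip; R_n/Ω = 140/2.0 = 69.99 kip.

R_n/Ω ≈ 70 kip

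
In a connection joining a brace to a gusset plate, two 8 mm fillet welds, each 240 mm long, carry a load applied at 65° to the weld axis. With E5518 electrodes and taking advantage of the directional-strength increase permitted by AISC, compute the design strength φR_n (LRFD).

E55XX → F_EXX = 550 MPa.
t_e = 0.707 × 8 = 5.656 mm; A_we = 5.656 × 480 = 2715 mm².
Directional factor: 1.0 + 0.5 sin^1.5(65°) = 1.431.
F_nw = 0.6 × 550 × 1.431 = 472.4 MPa.
φR_n = 0.75 × 472.4 × 2715 × 10⁻³ = 961.8 kN.

φR_n ≈ 962 kN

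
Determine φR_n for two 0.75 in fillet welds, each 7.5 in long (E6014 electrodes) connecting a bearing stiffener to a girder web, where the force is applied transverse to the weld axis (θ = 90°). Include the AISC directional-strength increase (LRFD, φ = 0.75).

E60XX → F_EXX = 60 ksi.
t_e = 0.707 × 0.75 = 0.5302 in; A_we = 0.5302 × 15 = 7.954 in².
Directional factor: 1.0 + 0.5 sin^1.5(90°) = 1.5.
F_nw = 0.6 × 60 × 1.5 = 54 ksi.
φR_n = 0.75 × 54 × 7.954 = 322.1 kip.

φR_n ≈ 322 kip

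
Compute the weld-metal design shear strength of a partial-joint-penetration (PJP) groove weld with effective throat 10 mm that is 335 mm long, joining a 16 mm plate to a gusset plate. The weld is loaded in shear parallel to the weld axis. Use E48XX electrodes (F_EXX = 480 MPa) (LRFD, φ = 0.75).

φR_n ≈ 724 kN

Effective throat (given) t_e = 10 mm.
A_we = 10 × 335 = 3350 mm².
F_nw = 0.6 F_EXX = 288 MPa.
φR_n = 0.75 × 288 × 3350 × 10⁻³ = 723.6 kN.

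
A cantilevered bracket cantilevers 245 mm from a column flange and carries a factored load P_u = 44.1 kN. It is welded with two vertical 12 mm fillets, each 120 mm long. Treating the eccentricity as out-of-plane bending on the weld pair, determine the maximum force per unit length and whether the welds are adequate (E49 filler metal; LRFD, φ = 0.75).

f_max ≈ 2260 N/mm; NOT adequate

E49XX → F_EXX = 490 MPa.
L_w = 2 × 120 = 240 mm; section modulus (unit throat) S = 2 × L²/6 = 4800 mm².
Direct shear f_v = P/L_w = 44.1×10³/240 = 183.8 N/mm.
Moment M = P × e = 44.1×10³ × 245 = 10804000 N·mm; bending f_b = M/S = 2251 N/mm.
f_max = √(f_v² + f_b²) = √(183.8² + 2251²) = 2258 N/mm.
φr_n = 0.75 × 0.6 × 490 × (0.707 × 12) = 1871 N/mm → NOT adequate.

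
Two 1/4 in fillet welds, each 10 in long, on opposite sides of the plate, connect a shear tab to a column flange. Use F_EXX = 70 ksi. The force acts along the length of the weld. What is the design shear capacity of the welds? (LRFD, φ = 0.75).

Effective throat t_e = 0.707 × 0.25 = 0.1767 in.
Total length L = 20 in; A_we = 0.1767 × 20 = 3.535 in².
F_nw = 0.6 F_EXX = 0.6 × 70 = 42 ksi.
φR_n = 0.75 × 42 × 3.535 = 111.4 kip.

φR_n ≈ 111 kip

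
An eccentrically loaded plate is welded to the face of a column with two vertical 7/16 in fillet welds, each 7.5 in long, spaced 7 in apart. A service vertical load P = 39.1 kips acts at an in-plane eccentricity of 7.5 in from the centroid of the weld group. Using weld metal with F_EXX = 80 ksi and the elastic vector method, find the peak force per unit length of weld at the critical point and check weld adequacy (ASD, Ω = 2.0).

Total weld length L_w = 15 in. Treat welds as unit-width lines.
Polar moment about centroid: J = 2[d³/12 + d(b/2)²] = 2[7.5³/12 + 7.5×3.5²] = 254.1 in³.
Direct shear f_v = P/L_w = 39.1 / 15 = 2.607 kip/in (vertical).
Torsion M = P·e = 39.1 × 7.5 = 293.25 kip·in.
Critical point at (x, y) = (3.5, 3.75) from centroid. f_tx = M·y/J = 4.328 kip/in; f_ty = M·x/J = 4.04 kip/in.
Resultant f_max = √[f_tx² + (f_v + f_ty)²] = √[4.328² + (2.607 + 4.04)²] = 7.932 kip/in.
Capacity per unit length: r_n/Ω = (1/2.0) × 0.6 × 80 × (0.707 × 0.4375) = 7.423 kip/in.
7.932 > 7.423 → NOT adequate.

f_max ≈ 7.93 kip/in; NOT adequate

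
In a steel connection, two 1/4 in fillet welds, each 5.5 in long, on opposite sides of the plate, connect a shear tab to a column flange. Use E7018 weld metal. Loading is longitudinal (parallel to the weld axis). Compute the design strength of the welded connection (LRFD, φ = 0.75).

φR_n ≈ 61.2 kips

E70XX → F_EXX = 70 ksi.
Effective throat t_e = 0.707 × 0.25 = 0.1767 in.
Total length L = 11 in; A_we = 0.1767 × 11 = 1.944 in².
F_nw = 0.6 F_EXX = 0.6 × 70 = 42 ksi.
φR_n = 0.75 × 42 × 1.944 = 61.24 kips.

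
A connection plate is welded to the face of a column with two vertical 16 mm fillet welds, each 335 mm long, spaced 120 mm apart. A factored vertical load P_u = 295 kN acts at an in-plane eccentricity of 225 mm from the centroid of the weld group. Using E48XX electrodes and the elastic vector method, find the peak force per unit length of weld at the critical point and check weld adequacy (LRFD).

f_max ≈ 1570 N/mm; adequate

E48XX → F_EXX = 480 MPa.
Total weld length L_w = 670 mm. Treat welds as unit-width lines.
Polar moment about centroid: J = 2[d³/12 + d(b/2)²] = 2[335³/12 + 335×60²] = 8678000 mm³.
Direct shear f_v = P/L_w = 295×10³ / 670 = 440.3 N/mm (vertical).
Torsion M = P·e = 295×10³ × 225 = 66375000 N·mm.
Critical point at (x, y) = (60, 167.5) from centroid. f_tx = M·y/J = 1281 N/mm; f_ty = M·x/J = 458.9 N/mm.
Resultant f_max = √[f_tx² + (f_v + f_ty)²] = √[1281² + (440.3 + 458.9)²] = 1565 N/mm.
Capacity per unit length: φr_n = 0.75 × 0.6 × 480 × (0.707 × 16) = 2443 N/mm.
1565 ≤ 2443 → adequate.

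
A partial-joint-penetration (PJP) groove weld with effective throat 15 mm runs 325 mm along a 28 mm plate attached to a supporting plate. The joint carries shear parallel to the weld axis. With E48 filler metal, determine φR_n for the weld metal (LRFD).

E48XX → F_EXX = 480 MPa.
Effective throat (given) t_e = 15 mm.
A_we = 15 × 325 = 4875 mm².
F_nw = 0.6 F_EXX = 288 MPa.
φR_n = 0.75 × 288 × 4875 × 10⁻³ = 1053 kN.

φR_n ≈ 1050 kN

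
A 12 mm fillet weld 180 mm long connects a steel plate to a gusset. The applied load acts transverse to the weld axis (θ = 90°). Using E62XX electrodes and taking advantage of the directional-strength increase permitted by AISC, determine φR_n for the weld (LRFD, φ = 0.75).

φR_n ≈ 639 kN

E62XX → F_EXX = 620 MPa.
t_e = 0.707 × 12 = 8.484 mm; A_we = 8.484 × 180 = 1527 mm².
Directional factor: 1.0 + 0.5 sin^1.5(90°) = 1.5.
F_nw = 0.6 × 620 × 1.5 = 558 MPa.
φR_n = 0.75 × 558 × 1527 × 10⁻³ = 639.1 kN.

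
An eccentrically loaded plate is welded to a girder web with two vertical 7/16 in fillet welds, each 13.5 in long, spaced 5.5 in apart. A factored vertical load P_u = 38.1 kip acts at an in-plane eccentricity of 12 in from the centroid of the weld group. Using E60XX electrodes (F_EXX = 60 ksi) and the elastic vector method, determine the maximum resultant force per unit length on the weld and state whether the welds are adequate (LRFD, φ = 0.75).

Total weld length L_w = 27 in. Treat welds as unit-width lines.
Polar moment about centroid: J = 2[d³/12 + d(b/2)²] = 2[13.5³/12 + 13.5×2.75²] = 614.2 in³.
Direct shear f_v = P/L_w = 38.1 / 27 = 1.411 kip/in (vertical).
Torsion M = P·e = 38.1 × 12 = 457.2 kip·in.
Critical point at (x, y) = (2.75, 6.75) from centroid. f_tx = M·y/J = 5.024 kip/in; f_ty = M·x/J = 2.047 kip/in.
Resultant f_max = √[f_tx² + (f_v + f_ty)²] = √[5.024² + (1.411 + 2.047)²] = 6.099 kip/in.
Capacity per unit length: φr_n = 0.75 × 0.6 × 60 × (0.707 × 0.4375) = 8.351 kip/in.
6.099 ≤ 8.351 → adequate.

f_max ≈ 6.1 kip/in; adequate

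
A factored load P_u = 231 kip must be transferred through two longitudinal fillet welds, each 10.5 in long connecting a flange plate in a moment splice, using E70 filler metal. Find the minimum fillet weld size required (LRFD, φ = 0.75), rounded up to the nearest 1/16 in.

w = 1/2 in

E70XX → F_EXX = 70 ksi.
Total weld length L = 21 in.
Required throat t_e = P_u / (φ × 0.6 F_EXX × L) = 231 / (0.75 × 0.6 × 70 × 21) = 0.3492 in.
Required leg w = t_e / 0.707 = 0.4939 in → use 1/2 in.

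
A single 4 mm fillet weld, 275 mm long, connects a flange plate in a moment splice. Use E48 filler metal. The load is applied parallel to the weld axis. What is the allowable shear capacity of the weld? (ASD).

R_n/Ω ≈ 112 kN

E48XX → F_EXX = 480 MPa.
Effective throat t_e = 0.707 × 4 = 2.828 mm.
Total length L = 275 mm; A_we = 2.828 × 275 = 777.7 mm².
F_nw = 0.6 F_EXX = 0.6 × 480 = 288 MPa.
R_n = 288 × 777.7 × 10⁻³ = 224 kN; R_n/Ω = 224/2.0 = 112 kN.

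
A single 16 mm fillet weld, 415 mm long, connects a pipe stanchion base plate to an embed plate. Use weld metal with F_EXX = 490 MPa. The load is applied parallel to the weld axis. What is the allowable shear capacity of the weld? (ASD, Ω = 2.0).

Effective throat t_e = 0.707 × 16 = 11.31 mm.
Total length L = 415 mm; A_we = 11.31 × 415 = 4694 mm².
F_nw = 0.6 F_EXX = 0.6 × 490 = 294 MPa.
R_n = 294 × 4694 × 10⁻³ = 1380 kN; R_n/Ω = 1380/2.0 = 690.1 kN.

R_n/Ω ≈ 690 kN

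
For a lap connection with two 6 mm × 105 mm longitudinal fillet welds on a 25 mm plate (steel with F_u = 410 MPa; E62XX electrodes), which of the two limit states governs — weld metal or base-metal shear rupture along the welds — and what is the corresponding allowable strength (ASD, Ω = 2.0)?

R_n/Ω ≈ 166 kN (weld metal governs)

E62XX → F_EXX = 620 MPa.
t_e = 0.707 × 6 = 4.242 mm; L = 210 mm.
Weld metal: R_n/Ω = (1/2.0) × 0.6 × 620 × 4.242 × 210 × 10⁻³ = 165.7 kN.
Base metal (shear rupture): R_n/Ω = (1/2.0) × 0.6 × 410 × 25 × 210 × 10⁻³ = 645.8 kN.
Governing: weld metal.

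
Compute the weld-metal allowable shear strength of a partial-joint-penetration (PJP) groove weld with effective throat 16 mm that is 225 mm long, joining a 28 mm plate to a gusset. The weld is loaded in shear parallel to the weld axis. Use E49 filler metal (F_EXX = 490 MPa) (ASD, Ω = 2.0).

R_n/Ω ≈ 529 kN

Effective throat (given) t_e = 16 mm.
A_we = 16 × 225 = 3600 mm².
F_nw = 0.6 F_EXX = 294 MPa.
R_n/Ω = (294 × 3600) / 2.0 × 10⁻³ = 529.2 kN.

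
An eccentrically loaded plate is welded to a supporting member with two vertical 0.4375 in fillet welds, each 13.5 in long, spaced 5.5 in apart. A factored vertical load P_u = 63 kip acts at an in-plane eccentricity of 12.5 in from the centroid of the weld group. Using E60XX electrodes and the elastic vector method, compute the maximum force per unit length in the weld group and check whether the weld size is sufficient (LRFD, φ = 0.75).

E60XX → F_EXX = 60 ksi.
Total weld length L_w = 27 in. Treat welds as unit-width lines.
Polar moment about centroid: J = 2[d³/12 + d(b/2)²] = 2[13.5³/12 + 13.5×2.75²] = 614.2 in³.
Direct shear f_v = P/L_w = 63 / 27 = 2.333 kip/in (vertical).
Torsion M = P·e = 63 × 12.5 = 787.5 kip·in.
Critical point at (x, y) = (2.75, 6.75) from centroid. f_tx = M·y/J = 8.654 kip/in; f_ty = M·x/J = 3.526 kip/in.
Resultant f_max = √[f_tx² + (f_v + f_ty)²] = √[8.654² + (2.333 + 3.526)²] = 10.45 kip/in.
Capacity per unit length: φr_n = 0.75 × 0.6 × 60 × (0.707 × 0.4375) = 8.351 kip/in.
10.45 > 8.351 → NOT adequate.

f_max ≈ 10.5 kip/in; NOT adequate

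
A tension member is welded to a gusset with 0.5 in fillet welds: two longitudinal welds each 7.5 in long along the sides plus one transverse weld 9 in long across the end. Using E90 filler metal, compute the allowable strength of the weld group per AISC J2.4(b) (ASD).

R_n/Ω ≈ 251 kip

E90XX → F_EXX = 90 ksi.
t_e = 0.707 × 0.5 = 0.3535 in.
R_nwl = 0.6 × 90 × 0.3535 × 15 = 286.3 kip (longitudinal, 2 welds).
R_nwt = 0.6 × 90 × 0.3535 × 9 = 171.8 kip (transverse, base value).
(i) R_nwl + R_nwt = 458.1 kip; (ii) 0.85 R_nwl + 1.5 R_nwt = 501.1 kip.
R_n = max = 501.1 kip [governs: (ii)]; R_n/Ω = 250.5 kip.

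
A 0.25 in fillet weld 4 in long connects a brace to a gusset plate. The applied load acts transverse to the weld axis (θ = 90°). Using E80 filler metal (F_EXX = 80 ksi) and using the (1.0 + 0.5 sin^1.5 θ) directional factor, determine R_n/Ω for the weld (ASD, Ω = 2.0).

t_e = 0.707 × 0.25 = 0.1767 in; A_we = 0.1767 × 4 = 0.707 in².
Directional factor: 1.0 + 0.5 sin^1.5(90°) = 1.5.
F_nw = 0.6 × 80 × 1.5 = 72 ksi.
R_n/Ω = (72 × 0.707) / 2.0 = 25.45 kips.

R_n/Ω ≈ 25.5 kips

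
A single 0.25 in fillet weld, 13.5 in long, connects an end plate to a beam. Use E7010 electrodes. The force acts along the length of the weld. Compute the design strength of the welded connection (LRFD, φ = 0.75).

E70XX → F_EXX = 70 ksi.
Effective throat t_e = 0.707 × 0.25 = 0.1767 in.
Total length L = 13.5 in; A_we = 0.1767 × 13.5 = 2.386 in².
F_nw = 0.6 F_EXX = 0.6 × 70 = 42 ksi.
φR_n = 0.75 × 42 × 2.386 = 75.16 kips.

φR_n ≈ 75.2 kips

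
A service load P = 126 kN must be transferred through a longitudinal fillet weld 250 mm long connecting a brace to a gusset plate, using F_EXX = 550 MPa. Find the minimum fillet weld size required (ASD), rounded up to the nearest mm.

Total weld length L = 250 mm.
Required throat t_e = P × Ω / (0.6 F_EXX × L) = 126 × 2.0 / (0.6 × 550 × 250 × 10⁻³) = 3.055 mm.
Required leg w = t_e / 0.707 = 4.32 mm → use 5 mm.

w = 5 mm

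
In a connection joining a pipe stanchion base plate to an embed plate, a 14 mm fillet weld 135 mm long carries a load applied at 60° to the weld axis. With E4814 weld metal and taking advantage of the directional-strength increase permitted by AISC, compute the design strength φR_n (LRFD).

E48XX → F_EXX = 480 MPa.
t_e = 0.707 × 14 = 9.898 mm; A_we = 9.898 × 135 = 1336 mm².
Directional factor: 1.0 + 0.5 sin^1.5(60°) = 1.403.
F_nw = 0.6 × 480 × 1.403 = 404.1 MPa.
φR_n = 0.75 × 404.1 × 1336 × 10⁻³ = 404.9 kN.

φR_n ≈ 405 kN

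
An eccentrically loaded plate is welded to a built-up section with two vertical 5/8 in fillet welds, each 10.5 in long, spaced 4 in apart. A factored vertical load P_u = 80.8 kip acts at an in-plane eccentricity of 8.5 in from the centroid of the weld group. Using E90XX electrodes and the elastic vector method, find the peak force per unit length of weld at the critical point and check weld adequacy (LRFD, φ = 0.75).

E90XX → F_EXX = 90 ksi.
Total weld length L_w = 21 in. Treat welds as unit-width lines.
Polar moment about centroid: J = 2[d³/12 + d(b/2)²] = 2[10.5³/12 + 10.5×2²] = 276.9 in³.
Direct shear f_v = P/L_w = 80.8 / 21 = 3.848 kip/in (vertical).
Torsion M = P·e = 80.8 × 8.5 = 686.8 kip·in.
Critical point at (x, y) = (2, 5.25) from centroid. f_tx = M·y/J = 13.02 kip/in; f_ty = M·x/J = 4.96 kip/in.
Resultant f_max = √[f_tx² + (f_v + f_ty)²] = √[13.02² + (3.848 + 4.96)²] = 15.72 kip/in.
Capacity per unit length: φr_n = 0.75 × 0.6 × 90 × (0.707 × 0.625) = 17.9 kip/in.
15.72 ≤ 17.9 → adequate.

f_max ≈ 15.7 kip/in; adequate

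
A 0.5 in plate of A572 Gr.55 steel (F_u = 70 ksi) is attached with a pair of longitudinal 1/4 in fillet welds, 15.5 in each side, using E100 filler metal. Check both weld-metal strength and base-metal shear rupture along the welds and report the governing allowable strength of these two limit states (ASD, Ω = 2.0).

E100XX → F_EXX = 100 ksi.
t_e = 0.707 × 0.25 = 0.1767 in; L = 31 in.
Weld metal: R_n/Ω = (1/2.0) × 0.6 × 100 × 0.1767 × 31 = 164.4 kip.
Base metal (shear rupture): R_n/Ω = (1/2.0) × 0.6 × 70 × 0.5 × 31 = 325.5 kip.
Governing: weld metal.

R_n/Ω ≈ 164 kip (weld metal governs)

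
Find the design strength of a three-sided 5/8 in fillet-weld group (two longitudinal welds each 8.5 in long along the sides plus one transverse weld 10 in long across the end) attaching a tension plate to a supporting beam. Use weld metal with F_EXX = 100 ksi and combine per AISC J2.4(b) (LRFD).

φR_n ≈ 586 kips

t_e = 0.707 × 0.625 = 0.4419 in.
R_nwl = 0.6 × 100 × 0.4419 × 17 = 450.7 kips (longitudinal, 2 welds).
R_nwt = 0.6 × 100 × 0.4419 × 10 = 265.1 kips (transverse, base value).
(i) R_nwl + R_nwt = 715.8 kips; (ii) 0.85 R_nwl + 1.5 R_nwt = 780.8 kips.
R_n = max = 780.8 kips [governs: (ii)]; φR_n = 585.6 kips.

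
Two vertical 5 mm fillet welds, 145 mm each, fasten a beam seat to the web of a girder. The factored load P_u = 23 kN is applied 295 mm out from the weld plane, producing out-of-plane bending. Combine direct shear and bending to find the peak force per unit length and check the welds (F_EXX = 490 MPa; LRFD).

f_max ≈ 971 N/mm; NOT adequate

L_w = 2 × 145 = 290 mm; section modulus (unit throat) S = 2 × L²/6 = 7008 mm².
Direct shear f_v = P/L_w = 23×10³/290 = 79.31 N/mm.
Moment M = P × e = 23×10³ × 295 = 6785000 N·mm; bending f_b = M/S = 968.1 N/mm.
f_max = √(f_v² + f_b²) = √(79.31² + 968.1²) = 971.4 N/mm.
φr_n = 0.75 × 0.6 × 490 × (0.707 × 5) = 779.5 N/mm → NOT adequate.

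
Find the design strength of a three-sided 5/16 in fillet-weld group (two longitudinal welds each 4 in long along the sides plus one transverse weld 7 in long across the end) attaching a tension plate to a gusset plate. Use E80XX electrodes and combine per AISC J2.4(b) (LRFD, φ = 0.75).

φR_n ≈ 138 kips

E80XX → F_EXX = 80 ksi.
t_e = 0.707 × 0.3125 = 0.2209 in.
R_nwl = 0.6 × 80 × 0.2209 × 8 = 84.84 kips (longitudinal, 2 welds).
R_nwt = 0.6 × 80 × 0.2209 × 7 = 74.23 kips (transverse, base value).
(i) R_nwl + R_nwt = 159.1 kips; (ii) 0.85 R_nwl + 1.5 R_nwt = 183.5 kips.
R_n = max = 183.5 kips [governs: (ii)]; φR_n = 137.6 kips.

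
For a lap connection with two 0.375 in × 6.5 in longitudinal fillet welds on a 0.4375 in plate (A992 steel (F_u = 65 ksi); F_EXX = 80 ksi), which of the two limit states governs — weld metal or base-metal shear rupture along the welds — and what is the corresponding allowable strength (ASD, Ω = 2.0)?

R_n/Ω ≈ 82.7 kip (weld metal governs)

t_e = 0.707 × 0.375 = 0.2651 in; L = 13 in.
Weld metal: R_n/Ω = (1/2.0) × 0.6 × 80 × 0.2651 × 13 = 82.72 kip.
Base metal (shear rupture): R_n/Ω = (1/2.0) × 0.6 × 65 × 0.4375 × 13 = 110.9 kip.
Governing: weld metal.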